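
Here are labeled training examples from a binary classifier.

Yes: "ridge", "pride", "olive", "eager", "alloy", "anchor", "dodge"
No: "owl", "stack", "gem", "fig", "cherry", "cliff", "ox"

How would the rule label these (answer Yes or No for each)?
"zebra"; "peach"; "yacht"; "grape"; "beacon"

One predicate separates the groups cleanly: has ≥ 2 vowels.
"zebra": 2 vowels, checks out → Yes. "peach": 2 vowels, checks out → Yes. "yacht": 1 vowel, fails this test → No. "grape": 2 vowels, checks out → Yes. "beacon": 3 vowels, checks out → Yes.

Yes, Yes, No, Yes, Yes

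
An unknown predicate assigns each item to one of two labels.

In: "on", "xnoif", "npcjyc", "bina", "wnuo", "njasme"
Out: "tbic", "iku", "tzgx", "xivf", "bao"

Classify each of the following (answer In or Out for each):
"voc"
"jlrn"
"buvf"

Out, In, Out

The common property of the 'In' items is: contains 'n'. No 'Out' item has it.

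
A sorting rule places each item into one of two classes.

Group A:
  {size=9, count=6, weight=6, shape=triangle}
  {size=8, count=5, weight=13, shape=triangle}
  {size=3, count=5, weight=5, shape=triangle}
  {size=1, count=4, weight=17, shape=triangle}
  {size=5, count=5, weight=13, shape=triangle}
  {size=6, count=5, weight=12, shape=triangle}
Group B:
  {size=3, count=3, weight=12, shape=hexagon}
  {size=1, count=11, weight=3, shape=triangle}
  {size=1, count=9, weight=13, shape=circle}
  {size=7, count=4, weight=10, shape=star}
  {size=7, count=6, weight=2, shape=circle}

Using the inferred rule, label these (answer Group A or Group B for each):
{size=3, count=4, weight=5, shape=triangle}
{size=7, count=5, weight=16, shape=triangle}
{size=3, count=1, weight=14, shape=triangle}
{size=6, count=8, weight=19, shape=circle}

Group A, Group A, Group A, Group B

Rule: shape is triangle AND count ≤ 6. This holds for each 'Group A' example and fails for each 'Group B' one.
{size=3, count=4, weight=5, shape=triangle}: Group A (shape is triangle, count = 4). {size=7, count=5, weight=16, shape=triangle}: Group A (shape is triangle, count = 5). {size=3, count=1, weight=14, shape=triangle}: Group A (shape is triangle, count = 1). {size=6, count=8, weight=19, shape=circle}: Group B (shape is circle, count = 8).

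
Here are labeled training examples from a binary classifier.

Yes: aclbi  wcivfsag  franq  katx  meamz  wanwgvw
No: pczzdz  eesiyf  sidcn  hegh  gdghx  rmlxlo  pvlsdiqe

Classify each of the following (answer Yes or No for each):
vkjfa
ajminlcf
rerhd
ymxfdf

Yes, Yes, No, No

'Yes' ⟺ contains 'a'.
vkjfa: has 'a', qualifies → Yes. ajminlcf: has 'a', qualifies → Yes. rerhd: no 'a', does not satisfy this → No. ymxfdf: no 'a', does not satisfy this → No.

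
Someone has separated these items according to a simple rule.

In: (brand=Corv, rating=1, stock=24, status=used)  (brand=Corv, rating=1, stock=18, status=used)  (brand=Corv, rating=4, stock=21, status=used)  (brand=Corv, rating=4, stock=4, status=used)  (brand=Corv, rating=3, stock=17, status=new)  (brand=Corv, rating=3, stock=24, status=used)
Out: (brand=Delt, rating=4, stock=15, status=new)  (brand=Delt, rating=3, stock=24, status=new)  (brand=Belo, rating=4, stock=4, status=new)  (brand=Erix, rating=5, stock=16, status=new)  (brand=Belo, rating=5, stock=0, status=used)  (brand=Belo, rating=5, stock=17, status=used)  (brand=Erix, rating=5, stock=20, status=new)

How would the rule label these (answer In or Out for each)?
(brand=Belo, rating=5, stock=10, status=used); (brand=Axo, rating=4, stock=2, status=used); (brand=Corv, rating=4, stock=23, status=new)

Out, Out, In

The common property of the 'In' items is: brand is Corv. No 'Out' item has it.
(brand=Belo, rating=5, stock=10, status=used) — brand is Belo, hence Out.
(brand=Axo, rating=4, stock=2, status=used) — brand is Axo, hence Out.
(brand=Corv, rating=4, stock=23, status=new) — brand is Corv, hence In.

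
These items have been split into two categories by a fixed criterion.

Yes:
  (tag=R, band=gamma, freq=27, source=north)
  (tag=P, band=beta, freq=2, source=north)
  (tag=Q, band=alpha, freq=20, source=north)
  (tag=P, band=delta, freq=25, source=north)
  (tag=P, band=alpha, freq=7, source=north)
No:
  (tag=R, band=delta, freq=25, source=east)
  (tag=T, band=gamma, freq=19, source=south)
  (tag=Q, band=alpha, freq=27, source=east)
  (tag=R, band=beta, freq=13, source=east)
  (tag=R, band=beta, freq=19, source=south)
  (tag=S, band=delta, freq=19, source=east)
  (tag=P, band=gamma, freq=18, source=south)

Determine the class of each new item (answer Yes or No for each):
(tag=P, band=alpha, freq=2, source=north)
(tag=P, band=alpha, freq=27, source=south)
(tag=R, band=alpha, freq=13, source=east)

Yes, No, No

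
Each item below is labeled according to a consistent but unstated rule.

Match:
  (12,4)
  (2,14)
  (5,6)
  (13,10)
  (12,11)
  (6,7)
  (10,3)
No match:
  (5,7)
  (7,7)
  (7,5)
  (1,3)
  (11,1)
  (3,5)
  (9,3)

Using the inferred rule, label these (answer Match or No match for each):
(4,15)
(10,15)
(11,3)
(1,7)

Rule: product is even. This holds for each 'Match' example and fails for each 'No match' one.

Match, Match, No match, No match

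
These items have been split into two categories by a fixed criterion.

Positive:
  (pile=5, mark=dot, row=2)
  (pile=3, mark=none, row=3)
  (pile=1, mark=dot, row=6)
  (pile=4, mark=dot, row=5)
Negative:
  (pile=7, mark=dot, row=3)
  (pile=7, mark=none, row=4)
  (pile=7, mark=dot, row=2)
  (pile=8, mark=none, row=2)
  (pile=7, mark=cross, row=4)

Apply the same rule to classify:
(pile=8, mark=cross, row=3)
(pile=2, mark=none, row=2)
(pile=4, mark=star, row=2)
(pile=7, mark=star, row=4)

Negative, Positive, Positive, Negative

The simplest hypothesis consistent with all the labels is: pile ≤ 5.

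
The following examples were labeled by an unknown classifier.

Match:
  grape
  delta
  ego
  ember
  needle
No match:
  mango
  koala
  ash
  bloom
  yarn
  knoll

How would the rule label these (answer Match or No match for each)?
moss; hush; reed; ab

No match, No match, Match, No match

The pattern is that an item is 'Match' exactly when: contains 'e'.
moss → no 'e' → No match. hush → no 'e' → No match. reed → has 'e' → Match. ab → no 'e' → No match.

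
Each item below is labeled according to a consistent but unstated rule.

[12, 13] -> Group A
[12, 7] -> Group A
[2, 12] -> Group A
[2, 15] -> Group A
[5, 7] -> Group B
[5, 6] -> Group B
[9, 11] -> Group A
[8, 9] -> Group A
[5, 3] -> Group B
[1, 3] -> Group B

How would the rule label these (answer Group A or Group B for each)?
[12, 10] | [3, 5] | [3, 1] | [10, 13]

The rule appears to be: sum ≥ 14.
[12, 10]: 12+10 = 22 — qualifies, so Group A. [3, 5]: 3+5 = 8 — fails the rule, so Group B. [3, 1]: 3+1 = 4 — fails the rule, so Group B. [10, 13]: 10+13 = 23 — qualifies, so Group A.

Group A, Group B, Group B, Group A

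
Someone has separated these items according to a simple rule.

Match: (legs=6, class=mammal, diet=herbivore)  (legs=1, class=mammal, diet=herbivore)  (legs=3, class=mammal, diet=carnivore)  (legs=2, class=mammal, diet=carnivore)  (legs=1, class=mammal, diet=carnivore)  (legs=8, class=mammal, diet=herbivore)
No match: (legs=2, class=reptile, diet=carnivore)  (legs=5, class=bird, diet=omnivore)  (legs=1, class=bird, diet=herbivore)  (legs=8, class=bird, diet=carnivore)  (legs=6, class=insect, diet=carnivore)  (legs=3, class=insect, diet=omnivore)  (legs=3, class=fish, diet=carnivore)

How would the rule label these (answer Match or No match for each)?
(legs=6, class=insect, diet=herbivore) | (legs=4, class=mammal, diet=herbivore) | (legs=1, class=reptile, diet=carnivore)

No match, Match, No match

The simplest hypothesis consistent with all the labels is: class is mammal.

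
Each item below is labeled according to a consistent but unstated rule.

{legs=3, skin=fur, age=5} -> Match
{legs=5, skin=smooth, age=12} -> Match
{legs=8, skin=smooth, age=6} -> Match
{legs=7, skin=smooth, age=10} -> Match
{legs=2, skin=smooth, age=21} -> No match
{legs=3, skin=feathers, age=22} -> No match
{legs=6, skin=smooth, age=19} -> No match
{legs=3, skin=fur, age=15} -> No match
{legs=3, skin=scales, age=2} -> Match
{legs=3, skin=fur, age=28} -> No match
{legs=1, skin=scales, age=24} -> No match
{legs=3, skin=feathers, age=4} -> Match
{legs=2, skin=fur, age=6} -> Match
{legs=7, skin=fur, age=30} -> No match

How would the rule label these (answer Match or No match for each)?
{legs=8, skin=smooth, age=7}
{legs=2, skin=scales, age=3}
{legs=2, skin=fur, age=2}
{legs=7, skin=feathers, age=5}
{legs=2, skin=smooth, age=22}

The common property of the 'Match' items is: age ≤ 12. No 'No match' item has it.
{legs=8, skin=smooth, age=7}: age = 7, satisfies this → Match.
{legs=2, skin=scales, age=3}: age = 3, satisfies this → Match.
{legs=2, skin=fur, age=2}: age = 2, satisfies this → Match.
{legs=7, skin=feathers, age=5}: age = 5, satisfies this → Match.
{legs=2, skin=smooth, age=22}: age = 22, fails the rule → No match.

Match, Match, Match, Match, No match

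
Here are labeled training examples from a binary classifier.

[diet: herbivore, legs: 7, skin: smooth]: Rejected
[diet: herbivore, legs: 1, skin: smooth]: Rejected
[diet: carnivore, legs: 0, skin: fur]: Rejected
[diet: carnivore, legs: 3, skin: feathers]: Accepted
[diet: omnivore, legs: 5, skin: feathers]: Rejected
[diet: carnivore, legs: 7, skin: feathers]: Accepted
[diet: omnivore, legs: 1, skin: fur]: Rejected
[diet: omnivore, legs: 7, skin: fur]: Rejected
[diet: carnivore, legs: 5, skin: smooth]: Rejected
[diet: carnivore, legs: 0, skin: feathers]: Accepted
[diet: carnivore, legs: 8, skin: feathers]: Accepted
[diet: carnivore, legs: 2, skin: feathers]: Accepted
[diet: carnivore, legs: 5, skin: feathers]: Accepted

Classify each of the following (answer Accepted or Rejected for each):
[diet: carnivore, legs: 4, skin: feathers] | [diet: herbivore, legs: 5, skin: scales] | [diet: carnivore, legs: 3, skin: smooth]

The distinguishing property — skin is feathers AND diet is carnivore — holds for all the 'Accepted' cases and none of the 'Rejected' cases.

Accepted, Rejected, Rejected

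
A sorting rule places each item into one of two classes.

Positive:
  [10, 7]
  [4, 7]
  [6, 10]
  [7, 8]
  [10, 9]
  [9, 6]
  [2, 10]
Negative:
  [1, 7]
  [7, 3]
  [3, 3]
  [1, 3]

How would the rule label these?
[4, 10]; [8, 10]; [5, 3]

A rule that fits every label: sum ≥ 11 — true of each 'Positive' example, false of each 'Negative' one.
[4, 10]: 4+10 = 14 — matches, so Positive. [8, 10]: 8+10 = 18 — matches, so Positive. [5, 3]: 5+3 = 8 — fails the rule, so Negative.

Positive, Positive, Negative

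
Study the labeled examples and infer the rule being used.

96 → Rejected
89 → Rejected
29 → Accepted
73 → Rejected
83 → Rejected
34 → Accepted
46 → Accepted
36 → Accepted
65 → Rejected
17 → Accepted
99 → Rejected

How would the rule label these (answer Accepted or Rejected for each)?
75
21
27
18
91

Rejected, Accepted, Accepted, Accepted, Rejected

The classifier is using: at most 46.
Rejected: 75, since 75 > 46.
Accepted: 21, since 21 ≤ 46.
Accepted: 27, since 27 ≤ 46.
Accepted: 18, since 18 ≤ 46.
Rejected: 91, since 91 > 46.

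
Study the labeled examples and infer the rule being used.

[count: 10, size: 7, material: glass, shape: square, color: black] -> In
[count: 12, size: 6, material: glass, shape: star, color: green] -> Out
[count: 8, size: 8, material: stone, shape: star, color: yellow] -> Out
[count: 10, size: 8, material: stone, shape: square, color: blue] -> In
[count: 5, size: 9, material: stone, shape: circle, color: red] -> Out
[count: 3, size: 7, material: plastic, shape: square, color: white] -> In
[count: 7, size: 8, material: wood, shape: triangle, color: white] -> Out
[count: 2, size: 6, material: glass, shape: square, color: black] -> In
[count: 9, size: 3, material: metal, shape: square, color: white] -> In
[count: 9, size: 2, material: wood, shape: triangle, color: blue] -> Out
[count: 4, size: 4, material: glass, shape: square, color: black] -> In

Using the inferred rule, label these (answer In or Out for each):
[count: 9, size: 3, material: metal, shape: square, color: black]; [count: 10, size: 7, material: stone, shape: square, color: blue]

In, In

A rule that fits every label: shape is square — true of each 'In' example, false of each 'Out' one.
[count: 9, size: 3, material: metal, shape: square, color: black] — shape is square, hence In. [count: 10, size: 7, material: stone, shape: square, color: blue] — shape is square, hence In.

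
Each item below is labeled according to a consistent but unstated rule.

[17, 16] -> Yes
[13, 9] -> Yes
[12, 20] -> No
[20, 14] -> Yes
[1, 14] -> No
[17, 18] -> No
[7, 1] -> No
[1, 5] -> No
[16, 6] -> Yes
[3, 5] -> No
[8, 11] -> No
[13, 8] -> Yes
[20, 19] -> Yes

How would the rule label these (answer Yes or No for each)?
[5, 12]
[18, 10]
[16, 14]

No, Yes, Yes

Rule: first > second AND sum ≥ 15. This holds for each 'Yes' example and fails for each 'No' one.
[5, 12] — 5 < 12, 5+12 = 17, hence No. [18, 10] — 18 > 10, 18+10 = 28, hence Yes. [16, 14] — 16 > 14, 16+14 = 30, hence Yes.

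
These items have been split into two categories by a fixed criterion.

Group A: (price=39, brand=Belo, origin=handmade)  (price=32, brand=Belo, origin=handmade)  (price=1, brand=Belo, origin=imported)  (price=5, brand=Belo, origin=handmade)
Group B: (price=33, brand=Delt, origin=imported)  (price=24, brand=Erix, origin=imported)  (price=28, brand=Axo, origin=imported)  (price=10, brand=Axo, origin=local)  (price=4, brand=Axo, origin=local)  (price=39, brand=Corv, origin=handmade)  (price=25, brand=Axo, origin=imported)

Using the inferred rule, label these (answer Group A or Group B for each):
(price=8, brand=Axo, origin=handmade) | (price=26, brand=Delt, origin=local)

The distinguishing property — brand is Belo — holds for all the 'Group A' cases and none of the 'Group B' cases.
(price=8, brand=Axo, origin=handmade): Group B (brand is Axo).
(price=26, brand=Delt, origin=local): Group B (brand is Delt).

Group B, Group B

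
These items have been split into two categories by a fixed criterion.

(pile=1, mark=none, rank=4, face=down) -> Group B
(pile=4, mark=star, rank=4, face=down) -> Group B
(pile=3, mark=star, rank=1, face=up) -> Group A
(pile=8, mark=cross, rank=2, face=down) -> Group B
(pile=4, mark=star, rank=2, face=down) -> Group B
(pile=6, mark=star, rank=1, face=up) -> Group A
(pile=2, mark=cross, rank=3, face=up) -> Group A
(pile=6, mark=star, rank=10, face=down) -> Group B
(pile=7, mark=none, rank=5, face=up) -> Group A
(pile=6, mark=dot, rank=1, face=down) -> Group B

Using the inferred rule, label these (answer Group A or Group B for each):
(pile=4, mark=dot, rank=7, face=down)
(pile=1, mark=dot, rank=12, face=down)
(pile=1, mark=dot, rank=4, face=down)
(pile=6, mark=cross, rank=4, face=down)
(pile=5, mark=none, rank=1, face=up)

Group B, Group B, Group B, Group B, Group A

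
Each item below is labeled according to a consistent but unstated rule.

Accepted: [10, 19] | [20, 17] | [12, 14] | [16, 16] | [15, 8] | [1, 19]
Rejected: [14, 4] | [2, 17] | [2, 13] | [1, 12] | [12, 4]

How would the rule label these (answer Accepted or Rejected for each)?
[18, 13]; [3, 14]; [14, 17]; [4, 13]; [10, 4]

Accepted, Rejected, Accepted, Rejected, Rejected

The common property of the 'Accepted' items is: sum ≥ 20. No 'Rejected' item has it.
[18, 13] → 18+13 = 31 → Accepted.
[3, 14] → 3+14 = 17 → Rejected.
[14, 17] → 14+17 = 31 → Accepted.
[4, 13] → 4+13 = 17 → Rejected.
[10, 4] → 10+4 = 14 → Rejected.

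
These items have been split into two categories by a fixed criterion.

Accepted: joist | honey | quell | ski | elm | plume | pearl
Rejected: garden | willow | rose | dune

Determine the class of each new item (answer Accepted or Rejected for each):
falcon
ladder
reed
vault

The common property of the 'Accepted' items is: odd length. No 'Rejected' item has it.
falcon — length 6, hence Rejected.
ladder — length 6, hence Rejected.
reed — length 4, hence Rejected.
vault — length 5, hence Accepted.

Rejected, Rejected, Rejected, Accepted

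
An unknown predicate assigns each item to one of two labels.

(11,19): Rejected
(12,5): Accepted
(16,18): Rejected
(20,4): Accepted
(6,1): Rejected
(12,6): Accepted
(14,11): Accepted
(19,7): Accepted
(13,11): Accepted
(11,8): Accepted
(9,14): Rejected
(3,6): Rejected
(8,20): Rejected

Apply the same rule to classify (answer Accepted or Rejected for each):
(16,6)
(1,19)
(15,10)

The classifier is using: first > second AND sum ≥ 9.
(16,6) → 16 > 6, 16+6 = 22 → Accepted.
(1,19) → 1 < 19, 1+19 = 20 → Rejected.
(15,10) → 15 > 10, 15+10 = 25 → Accepted.

Accepted, Rejected, Accepted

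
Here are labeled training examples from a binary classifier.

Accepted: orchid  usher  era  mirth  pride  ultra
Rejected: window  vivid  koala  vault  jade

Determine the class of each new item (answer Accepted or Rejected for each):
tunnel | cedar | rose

The simplest hypothesis consistent with all the labels is: contains 'r'.

Rejected, Accepted, Accepted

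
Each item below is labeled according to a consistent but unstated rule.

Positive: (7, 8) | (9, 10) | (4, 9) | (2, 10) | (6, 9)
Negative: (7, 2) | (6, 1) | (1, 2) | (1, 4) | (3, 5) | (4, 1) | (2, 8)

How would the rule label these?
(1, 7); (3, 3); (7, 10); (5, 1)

'Positive' ⟺ sum ≥ 12.
(1, 7) → 1+7 = 8 → Negative. (3, 3) → 3+3 = 6 → Negative. (7, 10) → 7+10 = 17 → Positive. (5, 1) → 5+1 = 6 → Negative.

Negative, Negative, Positive, Negative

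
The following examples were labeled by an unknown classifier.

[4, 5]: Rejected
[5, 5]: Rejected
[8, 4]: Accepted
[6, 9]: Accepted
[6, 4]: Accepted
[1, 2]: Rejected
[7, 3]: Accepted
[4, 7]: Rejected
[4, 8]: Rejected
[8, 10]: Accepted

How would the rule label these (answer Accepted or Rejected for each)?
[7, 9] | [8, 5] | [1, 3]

A rule that fits every label: first ≥ 6 — true of each 'Accepted' example, false of each 'Rejected' one.
[7, 9]: first 7 — matches, so Accepted.
[8, 5]: first 8 — matches, so Accepted.
[1, 3]: first 1 — does not satisfy this, so Rejected.

Accepted, Accepted, Rejected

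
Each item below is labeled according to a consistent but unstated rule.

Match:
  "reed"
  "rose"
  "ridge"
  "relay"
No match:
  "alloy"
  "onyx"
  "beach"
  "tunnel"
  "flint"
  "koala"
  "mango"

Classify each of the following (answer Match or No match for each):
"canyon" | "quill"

One predicate separates the groups cleanly: contains 'r'.
No match: "canyon", since no 'r'. No match: "quill", since no 'r'.

No match, No match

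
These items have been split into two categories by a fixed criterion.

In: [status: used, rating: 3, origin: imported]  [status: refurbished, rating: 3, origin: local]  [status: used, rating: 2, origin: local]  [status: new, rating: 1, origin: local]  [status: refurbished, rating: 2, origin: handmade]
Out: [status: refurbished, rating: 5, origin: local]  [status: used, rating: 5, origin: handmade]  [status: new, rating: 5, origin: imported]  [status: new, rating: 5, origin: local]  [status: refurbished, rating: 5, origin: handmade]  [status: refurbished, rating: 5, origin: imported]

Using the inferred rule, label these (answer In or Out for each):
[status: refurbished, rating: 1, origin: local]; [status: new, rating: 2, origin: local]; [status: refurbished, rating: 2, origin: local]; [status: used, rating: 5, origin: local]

In, In, In, Out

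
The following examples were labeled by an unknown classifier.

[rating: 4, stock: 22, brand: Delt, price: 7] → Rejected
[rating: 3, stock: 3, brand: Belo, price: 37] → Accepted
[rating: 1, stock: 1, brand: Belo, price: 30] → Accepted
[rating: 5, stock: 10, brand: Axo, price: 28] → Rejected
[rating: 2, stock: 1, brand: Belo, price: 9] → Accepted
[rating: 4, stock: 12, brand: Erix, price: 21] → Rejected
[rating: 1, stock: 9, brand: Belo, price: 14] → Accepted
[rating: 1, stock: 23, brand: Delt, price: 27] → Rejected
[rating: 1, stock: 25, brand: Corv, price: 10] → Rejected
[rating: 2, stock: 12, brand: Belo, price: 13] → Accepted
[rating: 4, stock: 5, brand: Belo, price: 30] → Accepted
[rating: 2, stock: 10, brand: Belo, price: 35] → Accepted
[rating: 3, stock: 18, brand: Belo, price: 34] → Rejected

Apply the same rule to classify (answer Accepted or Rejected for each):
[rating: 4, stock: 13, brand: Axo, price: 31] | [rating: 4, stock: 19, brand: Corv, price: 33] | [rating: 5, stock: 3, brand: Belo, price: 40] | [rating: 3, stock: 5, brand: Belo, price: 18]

Rejected, Rejected, Accepted, Accepted

A rule that fits every label: brand is Belo AND stock ≤ 12 — true of each 'Accepted' example, false of each 'Rejected' one.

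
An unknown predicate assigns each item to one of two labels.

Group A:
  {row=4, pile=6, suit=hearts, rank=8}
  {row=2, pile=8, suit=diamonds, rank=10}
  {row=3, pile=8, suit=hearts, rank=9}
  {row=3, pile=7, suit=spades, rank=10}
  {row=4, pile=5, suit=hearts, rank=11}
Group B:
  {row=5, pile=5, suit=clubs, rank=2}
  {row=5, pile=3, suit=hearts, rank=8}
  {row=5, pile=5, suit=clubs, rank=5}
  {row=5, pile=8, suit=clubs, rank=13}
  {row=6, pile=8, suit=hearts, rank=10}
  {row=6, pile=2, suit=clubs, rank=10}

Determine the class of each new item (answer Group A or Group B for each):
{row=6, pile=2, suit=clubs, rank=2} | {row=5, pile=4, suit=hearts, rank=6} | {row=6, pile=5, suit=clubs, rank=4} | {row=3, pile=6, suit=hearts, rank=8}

Group B, Group B, Group B, Group A

The pattern is that an item is 'Group A' exactly when: row ≤ 4.
{row=6, pile=2, suit=clubs, rank=2}: Group B (row = 6). {row=5, pile=4, suit=hearts, rank=6}: Group B (row = 5). {row=6, pile=5, suit=clubs, rank=4}: Group B (row = 6). {row=3, pile=6, suit=hearts, rank=8}: Group A (row = 3).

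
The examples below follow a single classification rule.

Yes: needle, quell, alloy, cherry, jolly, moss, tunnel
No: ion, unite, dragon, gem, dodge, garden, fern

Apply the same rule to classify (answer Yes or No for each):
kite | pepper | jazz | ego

Every 'Yes' example satisfies: has a double letter. None of the 'No' examples do.
kite — no doubled letter, hence No.
pepper — 'pp' doubled, hence Yes.
jazz — 'zz' doubled, hence Yes.
ego — no doubled letter, hence No.

No, Yes, Yes, No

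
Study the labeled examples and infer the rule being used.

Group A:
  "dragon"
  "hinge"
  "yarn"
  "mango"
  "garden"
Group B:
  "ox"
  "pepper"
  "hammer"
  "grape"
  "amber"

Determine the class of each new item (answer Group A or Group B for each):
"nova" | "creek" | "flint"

Group A, Group B, Group A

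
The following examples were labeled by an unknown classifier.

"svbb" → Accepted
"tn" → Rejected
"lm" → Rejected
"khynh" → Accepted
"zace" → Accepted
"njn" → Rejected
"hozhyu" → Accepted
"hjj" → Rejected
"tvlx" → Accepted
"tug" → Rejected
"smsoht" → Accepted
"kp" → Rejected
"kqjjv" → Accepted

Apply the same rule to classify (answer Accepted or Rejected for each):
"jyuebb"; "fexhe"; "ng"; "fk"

Every 'Accepted' example satisfies: length ≥ 4. None of the 'Rejected' examples do.
"jyuebb" → length 6 → Accepted. "fexhe" → length 5 → Accepted. "ng" → length 2 → Rejected. "fk" → length 2 → Rejected.

Accepted, Accepted, Rejected, Rejected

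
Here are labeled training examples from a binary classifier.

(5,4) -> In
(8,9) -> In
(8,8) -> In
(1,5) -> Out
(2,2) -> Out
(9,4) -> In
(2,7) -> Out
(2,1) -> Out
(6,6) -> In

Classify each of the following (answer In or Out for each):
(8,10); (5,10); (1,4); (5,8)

In, In, Out, In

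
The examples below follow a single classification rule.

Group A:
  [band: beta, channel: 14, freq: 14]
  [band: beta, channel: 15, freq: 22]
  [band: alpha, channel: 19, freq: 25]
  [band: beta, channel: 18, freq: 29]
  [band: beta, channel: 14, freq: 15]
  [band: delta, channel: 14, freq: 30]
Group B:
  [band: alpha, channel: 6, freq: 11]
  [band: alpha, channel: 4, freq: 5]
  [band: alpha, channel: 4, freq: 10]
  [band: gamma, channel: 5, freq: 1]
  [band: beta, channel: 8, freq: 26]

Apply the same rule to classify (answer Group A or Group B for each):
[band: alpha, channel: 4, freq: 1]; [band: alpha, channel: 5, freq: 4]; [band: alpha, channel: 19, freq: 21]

Group B, Group B, Group A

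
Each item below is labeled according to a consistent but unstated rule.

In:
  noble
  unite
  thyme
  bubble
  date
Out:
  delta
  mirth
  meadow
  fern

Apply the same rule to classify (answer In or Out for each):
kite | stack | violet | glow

In, Out, Out, Out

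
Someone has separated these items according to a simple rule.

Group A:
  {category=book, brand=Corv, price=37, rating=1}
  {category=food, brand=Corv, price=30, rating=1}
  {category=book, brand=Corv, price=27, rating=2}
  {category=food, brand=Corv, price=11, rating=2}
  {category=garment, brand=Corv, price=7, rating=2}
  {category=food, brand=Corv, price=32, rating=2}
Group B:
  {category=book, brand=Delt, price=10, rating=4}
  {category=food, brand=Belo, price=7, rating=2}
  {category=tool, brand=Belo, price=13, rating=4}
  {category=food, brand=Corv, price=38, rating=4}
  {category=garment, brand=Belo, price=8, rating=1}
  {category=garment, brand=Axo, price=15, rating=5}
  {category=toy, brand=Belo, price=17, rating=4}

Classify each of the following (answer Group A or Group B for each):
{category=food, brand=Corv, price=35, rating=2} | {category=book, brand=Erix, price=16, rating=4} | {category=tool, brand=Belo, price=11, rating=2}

Group A, Group B, Group B

One predicate separates the groups cleanly: brand is Corv AND price ≤ 37.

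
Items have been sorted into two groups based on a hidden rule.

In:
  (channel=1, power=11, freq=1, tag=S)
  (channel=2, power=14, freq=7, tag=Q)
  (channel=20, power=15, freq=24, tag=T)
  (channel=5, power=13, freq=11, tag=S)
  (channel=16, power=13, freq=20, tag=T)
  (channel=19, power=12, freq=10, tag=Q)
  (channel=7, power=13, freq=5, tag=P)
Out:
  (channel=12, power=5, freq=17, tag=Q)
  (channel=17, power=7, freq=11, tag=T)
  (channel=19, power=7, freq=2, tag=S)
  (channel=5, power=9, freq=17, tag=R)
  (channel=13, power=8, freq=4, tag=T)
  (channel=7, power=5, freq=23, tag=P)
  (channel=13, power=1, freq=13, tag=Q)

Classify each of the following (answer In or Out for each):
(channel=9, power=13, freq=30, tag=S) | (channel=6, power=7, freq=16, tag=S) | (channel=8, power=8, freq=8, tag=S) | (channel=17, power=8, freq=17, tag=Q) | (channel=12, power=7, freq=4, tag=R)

In, Out, Out, Out, Out

The distinguishing property — power ≥ 11 — holds for all the 'In' cases and none of the 'Out' cases.
(channel=9, power=13, freq=30, tag=S): power = 13, checks out → In. (channel=6, power=7, freq=16, tag=S): power = 7, doesn't qualify → Out. (channel=8, power=8, freq=8, tag=S): power = 8, doesn't qualify → Out. (channel=17, power=8, freq=17, tag=Q): power = 8, doesn't qualify → Out. (channel=12, power=7, freq=4, tag=R): power = 7, doesn't qualify → Out.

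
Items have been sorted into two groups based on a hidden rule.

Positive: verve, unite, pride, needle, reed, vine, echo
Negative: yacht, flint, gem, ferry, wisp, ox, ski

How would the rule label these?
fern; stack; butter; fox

The rule appears to be: has ≥ 2 vowels.
fern: 1 vowel — lacks this property, so Negative.
stack: 1 vowel — lacks this property, so Negative.
butter: 2 vowels — fits, so Positive.
fox: 1 vowel — lacks this property, so Negative.

Negative, Negative, Positive, Negative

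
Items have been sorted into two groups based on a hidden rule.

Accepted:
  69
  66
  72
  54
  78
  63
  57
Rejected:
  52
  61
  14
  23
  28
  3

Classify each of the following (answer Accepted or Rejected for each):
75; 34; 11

The pattern is that an item is 'Accepted' exactly when: multiple of 3 AND at least 14.
Accepted: 75, since 75 = 3·25, 75 ≥ 14.
Rejected: 34, since 34 = 3·11 + 1, 34 ≥ 14.
Rejected: 11, since 11 = 3·3 + 2, 11 < 14.

Accepted, Rejected, Rejected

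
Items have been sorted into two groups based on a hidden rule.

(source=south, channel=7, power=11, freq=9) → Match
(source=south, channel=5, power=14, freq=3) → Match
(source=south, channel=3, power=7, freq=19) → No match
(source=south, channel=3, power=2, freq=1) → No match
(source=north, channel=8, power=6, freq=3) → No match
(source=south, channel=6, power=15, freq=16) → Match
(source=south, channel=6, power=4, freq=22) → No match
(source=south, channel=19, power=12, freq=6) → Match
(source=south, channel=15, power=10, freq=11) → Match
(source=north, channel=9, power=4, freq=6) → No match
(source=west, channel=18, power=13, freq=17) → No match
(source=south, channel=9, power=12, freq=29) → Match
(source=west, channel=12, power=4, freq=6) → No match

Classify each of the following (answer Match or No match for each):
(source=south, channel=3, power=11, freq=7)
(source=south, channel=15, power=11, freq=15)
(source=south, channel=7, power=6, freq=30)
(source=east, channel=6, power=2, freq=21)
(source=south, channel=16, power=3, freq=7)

Match, Match, No match, No match, No match

The pattern is that an item is 'Match' exactly when: source is south AND power ≥ 10.
(source=south, channel=3, power=11, freq=7): source is south, power = 11 — passes, so Match. (source=south, channel=15, power=11, freq=15): source is south, power = 11 — passes, so Match. (source=south, channel=7, power=6, freq=30): source is south, power = 6 — fails the rule, so No match. (source=east, channel=6, power=2, freq=21): source is east, power = 2 — fails the rule, so No match. (source=south, channel=16, power=3, freq=7): source is south, power = 3 — fails the rule, so No match.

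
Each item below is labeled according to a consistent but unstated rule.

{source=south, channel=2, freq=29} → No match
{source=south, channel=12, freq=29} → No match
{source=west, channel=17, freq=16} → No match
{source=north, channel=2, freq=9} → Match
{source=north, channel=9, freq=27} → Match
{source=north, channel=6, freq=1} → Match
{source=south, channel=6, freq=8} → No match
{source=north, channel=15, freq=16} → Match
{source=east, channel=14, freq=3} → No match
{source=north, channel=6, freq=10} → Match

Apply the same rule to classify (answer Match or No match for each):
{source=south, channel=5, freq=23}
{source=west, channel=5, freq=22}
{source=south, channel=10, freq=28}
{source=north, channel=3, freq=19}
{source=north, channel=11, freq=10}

The rule appears to be: source is north.

No match, No match, No match, Match, Match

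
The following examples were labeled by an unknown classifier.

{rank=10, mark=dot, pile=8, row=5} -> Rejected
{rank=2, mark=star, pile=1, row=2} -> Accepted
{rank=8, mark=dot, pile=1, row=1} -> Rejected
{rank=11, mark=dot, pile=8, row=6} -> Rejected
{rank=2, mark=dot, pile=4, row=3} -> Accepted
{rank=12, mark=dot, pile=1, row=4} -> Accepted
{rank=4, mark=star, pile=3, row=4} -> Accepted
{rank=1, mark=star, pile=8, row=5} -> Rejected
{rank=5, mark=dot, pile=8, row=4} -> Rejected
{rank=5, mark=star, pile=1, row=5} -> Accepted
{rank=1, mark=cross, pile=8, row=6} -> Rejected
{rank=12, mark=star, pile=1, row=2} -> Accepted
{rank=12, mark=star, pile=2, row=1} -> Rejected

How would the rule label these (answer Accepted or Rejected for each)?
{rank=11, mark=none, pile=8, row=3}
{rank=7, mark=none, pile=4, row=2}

The simplest hypothesis consistent with all the labels is: pile ≤ 4 AND row ≥ 2.
{rank=11, mark=none, pile=8, row=3} → pile = 8, row = 3 → Rejected.
{rank=7, mark=none, pile=4, row=2} → pile = 4, row = 2 → Accepted.

Rejected, Accepted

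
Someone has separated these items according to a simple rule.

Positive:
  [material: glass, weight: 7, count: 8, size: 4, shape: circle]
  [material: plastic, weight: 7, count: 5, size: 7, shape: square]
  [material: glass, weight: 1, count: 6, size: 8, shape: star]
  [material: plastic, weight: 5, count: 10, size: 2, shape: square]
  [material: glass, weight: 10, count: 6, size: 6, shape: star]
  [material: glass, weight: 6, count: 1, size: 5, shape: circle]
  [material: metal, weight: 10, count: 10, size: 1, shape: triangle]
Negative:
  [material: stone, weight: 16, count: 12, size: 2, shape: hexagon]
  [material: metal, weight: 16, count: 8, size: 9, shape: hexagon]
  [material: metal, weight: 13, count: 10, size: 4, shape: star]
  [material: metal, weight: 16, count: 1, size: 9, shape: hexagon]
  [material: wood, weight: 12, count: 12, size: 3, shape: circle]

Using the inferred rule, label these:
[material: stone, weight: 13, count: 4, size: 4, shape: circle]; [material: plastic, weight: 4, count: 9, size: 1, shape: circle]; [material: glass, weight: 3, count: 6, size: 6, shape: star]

Negative, Positive, Positive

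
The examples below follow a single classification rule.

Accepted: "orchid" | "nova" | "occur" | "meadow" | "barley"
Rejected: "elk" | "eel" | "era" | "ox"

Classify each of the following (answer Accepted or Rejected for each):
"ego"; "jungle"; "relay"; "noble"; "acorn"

Rejected, Accepted, Accepted, Accepted, Accepted

A rule that fits every label: length ≥ 4 — true of each 'Accepted' example, false of each 'Rejected' one.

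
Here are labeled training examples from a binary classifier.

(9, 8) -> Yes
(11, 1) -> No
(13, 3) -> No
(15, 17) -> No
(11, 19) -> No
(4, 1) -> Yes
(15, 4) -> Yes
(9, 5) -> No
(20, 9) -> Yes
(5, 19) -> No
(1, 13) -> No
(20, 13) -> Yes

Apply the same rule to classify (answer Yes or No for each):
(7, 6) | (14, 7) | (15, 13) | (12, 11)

Yes, Yes, No, Yes

The common property of the 'Yes' items is: sum is odd. No 'No' item has it.
(7, 6) → 7+6 = 13 → Yes.
(14, 7) → 14+7 = 21 → Yes.
(15, 13) → 15+13 = 28 → No.
(12, 11) → 12+11 = 23 → Yes.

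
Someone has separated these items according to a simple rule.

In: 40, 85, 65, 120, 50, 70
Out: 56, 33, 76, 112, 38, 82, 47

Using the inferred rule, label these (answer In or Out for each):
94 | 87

All 'In' examples share one property — multiple of 5 — and every 'Out' example lacks it.
94 — 94 = 5·18 + 4, hence Out.
87 — 87 = 5·17 + 2, hence Out.

Out, Out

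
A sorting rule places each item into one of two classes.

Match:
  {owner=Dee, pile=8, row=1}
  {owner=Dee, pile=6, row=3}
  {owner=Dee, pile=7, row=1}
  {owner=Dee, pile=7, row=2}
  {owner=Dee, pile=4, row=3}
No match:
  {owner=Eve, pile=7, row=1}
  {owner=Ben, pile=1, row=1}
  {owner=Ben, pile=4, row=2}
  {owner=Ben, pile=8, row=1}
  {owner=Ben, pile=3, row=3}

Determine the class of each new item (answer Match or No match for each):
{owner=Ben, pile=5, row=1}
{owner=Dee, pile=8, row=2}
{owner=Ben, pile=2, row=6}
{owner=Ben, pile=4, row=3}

The rule appears to be: owner is Dee.

No match, Match, No match, No match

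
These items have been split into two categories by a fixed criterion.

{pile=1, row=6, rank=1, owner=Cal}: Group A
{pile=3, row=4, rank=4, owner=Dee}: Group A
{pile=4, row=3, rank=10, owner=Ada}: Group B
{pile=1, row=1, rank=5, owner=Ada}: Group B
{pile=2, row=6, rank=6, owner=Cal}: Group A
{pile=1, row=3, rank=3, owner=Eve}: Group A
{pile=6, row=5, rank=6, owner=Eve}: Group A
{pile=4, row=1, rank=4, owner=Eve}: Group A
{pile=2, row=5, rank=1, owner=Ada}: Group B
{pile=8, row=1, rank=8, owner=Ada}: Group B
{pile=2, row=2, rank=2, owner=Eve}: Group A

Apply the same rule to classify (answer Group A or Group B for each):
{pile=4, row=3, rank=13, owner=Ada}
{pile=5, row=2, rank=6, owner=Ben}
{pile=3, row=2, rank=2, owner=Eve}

A rule that fits every label: owner is not Ada — true of each 'Group A' example, false of each 'Group B' one.

Group B, Group A, Group A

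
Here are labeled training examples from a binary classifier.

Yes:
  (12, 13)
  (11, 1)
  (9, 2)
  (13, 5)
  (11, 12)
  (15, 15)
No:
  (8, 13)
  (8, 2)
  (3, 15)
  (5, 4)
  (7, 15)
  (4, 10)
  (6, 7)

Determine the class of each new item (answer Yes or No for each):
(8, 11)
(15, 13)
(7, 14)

One predicate separates the groups cleanly: first ≥ 9.
(8, 11) — first 8, hence No. (15, 13) — first 15, hence Yes. (7, 14) — first 7, hence No.

No, Yes, No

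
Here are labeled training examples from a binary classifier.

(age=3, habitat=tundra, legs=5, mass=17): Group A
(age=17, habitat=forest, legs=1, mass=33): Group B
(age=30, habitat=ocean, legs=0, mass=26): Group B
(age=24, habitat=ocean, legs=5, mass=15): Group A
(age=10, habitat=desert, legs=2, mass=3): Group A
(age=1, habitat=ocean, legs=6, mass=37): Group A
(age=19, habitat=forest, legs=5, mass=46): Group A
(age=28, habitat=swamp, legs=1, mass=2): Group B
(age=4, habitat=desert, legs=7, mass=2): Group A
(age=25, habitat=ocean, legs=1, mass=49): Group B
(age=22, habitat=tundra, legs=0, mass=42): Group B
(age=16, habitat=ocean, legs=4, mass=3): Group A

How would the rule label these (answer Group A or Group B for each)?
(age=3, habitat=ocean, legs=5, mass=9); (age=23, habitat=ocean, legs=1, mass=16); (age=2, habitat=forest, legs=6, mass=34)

Group A, Group B, Group A

Rule: legs ≥ 2. This holds for each 'Group A' example and fails for each 'Group B' one.
(age=3, habitat=ocean, legs=5, mass=9): Group A (legs = 5).
(age=23, habitat=ocean, legs=1, mass=16): Group B (legs = 1).
(age=2, habitat=forest, legs=6, mass=34): Group A (legs = 6).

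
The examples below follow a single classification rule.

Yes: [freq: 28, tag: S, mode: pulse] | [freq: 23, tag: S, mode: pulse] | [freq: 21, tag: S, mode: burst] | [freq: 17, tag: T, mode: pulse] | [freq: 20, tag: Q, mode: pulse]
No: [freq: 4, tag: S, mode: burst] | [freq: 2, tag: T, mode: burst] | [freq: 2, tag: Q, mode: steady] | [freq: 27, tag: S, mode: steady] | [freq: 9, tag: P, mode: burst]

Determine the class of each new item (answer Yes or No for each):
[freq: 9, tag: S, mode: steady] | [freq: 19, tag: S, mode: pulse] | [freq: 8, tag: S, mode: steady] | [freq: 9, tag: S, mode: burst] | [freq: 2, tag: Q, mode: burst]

No, Yes, No, No, No

The rule appears to be: mode is pulse OR freq = 21.
[freq: 9, tag: S, mode: steady] → mode is steady, freq = 9 → No. [freq: 19, tag: S, mode: pulse] → mode is pulse, freq = 19 → Yes. [freq: 8, tag: S, mode: steady] → mode is steady, freq = 8 → No. [freq: 9, tag: S, mode: burst] → mode is burst, freq = 9 → No. [freq: 2, tag: Q, mode: burst] → mode is burst, freq = 2 → No.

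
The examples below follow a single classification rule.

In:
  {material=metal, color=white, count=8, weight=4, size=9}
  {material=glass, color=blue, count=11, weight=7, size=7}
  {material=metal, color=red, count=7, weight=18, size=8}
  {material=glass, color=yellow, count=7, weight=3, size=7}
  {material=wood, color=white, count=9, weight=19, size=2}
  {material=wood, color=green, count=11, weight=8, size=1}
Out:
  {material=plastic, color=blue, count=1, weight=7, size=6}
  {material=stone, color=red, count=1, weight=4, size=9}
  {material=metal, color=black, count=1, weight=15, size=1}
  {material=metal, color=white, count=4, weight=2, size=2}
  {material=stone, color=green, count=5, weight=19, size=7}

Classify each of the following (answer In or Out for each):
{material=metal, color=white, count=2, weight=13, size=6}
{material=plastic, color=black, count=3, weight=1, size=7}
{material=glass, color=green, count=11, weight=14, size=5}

Out, Out, In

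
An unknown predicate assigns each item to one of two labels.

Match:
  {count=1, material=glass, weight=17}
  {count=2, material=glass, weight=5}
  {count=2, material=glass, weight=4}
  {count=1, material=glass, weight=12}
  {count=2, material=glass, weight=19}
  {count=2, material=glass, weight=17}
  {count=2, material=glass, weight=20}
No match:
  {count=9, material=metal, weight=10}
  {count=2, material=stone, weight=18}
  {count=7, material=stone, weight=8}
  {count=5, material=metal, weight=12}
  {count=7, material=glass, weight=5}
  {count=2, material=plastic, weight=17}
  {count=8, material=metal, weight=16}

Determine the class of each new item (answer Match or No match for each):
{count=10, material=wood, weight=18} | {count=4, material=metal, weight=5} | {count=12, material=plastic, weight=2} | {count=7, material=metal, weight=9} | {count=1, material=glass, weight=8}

No match, No match, No match, No match, Match

'Match' ⟺ material is glass AND count ≤ 2.
{count=10, material=wood, weight=18}: material is wood, count = 10 — does not satisfy this, so No match. {count=4, material=metal, weight=5}: material is metal, count = 4 — does not satisfy this, so No match. {count=12, material=plastic, weight=2}: material is plastic, count = 12 — does not satisfy this, so No match. {count=7, material=metal, weight=9}: material is metal, count = 7 — does not satisfy this, so No match. {count=1, material=glass, weight=8}: material is glass, count = 1 — satisfies this, so Match.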